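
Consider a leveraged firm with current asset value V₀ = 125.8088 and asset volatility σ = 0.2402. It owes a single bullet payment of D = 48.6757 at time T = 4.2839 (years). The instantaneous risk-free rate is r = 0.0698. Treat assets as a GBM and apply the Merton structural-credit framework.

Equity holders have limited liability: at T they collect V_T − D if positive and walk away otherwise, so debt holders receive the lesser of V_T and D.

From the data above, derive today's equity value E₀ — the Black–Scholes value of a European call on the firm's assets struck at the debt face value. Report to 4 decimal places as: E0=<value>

Work the structural quantities from V₀ = 125.8088 against face 48.6757:
d₁ = [ln(V₀/D) + (r + σ²/2)T] / (σ√T)
   = [ln(125.8088/48.6757) + (0.0698 + 0.5·0.2402²)·4.2839] / (0.2402·√4.2839)
   = [0.949583 + 0.422598] / 0.497156 = 2.760063
d₂ = d₁ − σ√T = 2.760063 − 0.497156 = 2.262907
N(d₁) = 0.997110,  N(d₂) = 0.988179,  e^(−rT) = 0.741547
E₀ = V₀·N(d₁) − D·e^(−rT)·N(d₂)
   = 125.8088·0.997110 − 48.6757·0.741547·0.988179 = 89.776609

E0=89.7766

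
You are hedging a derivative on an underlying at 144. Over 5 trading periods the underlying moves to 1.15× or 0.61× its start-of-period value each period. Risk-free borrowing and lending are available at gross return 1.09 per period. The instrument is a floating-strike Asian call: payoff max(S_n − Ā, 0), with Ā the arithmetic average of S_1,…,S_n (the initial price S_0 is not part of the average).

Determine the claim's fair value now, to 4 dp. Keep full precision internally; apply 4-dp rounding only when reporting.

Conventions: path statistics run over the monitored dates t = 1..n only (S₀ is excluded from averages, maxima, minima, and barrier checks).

price = 26.5359

No-arbitrage gives p* = (R−d)/(u−d) = 0.8889: enumerate every path, weight its payoff by its p*-probability, and discount by R^5.
Enumerate all 2^5 = 32 price paths (U = up ×1.15, D = down ×0.61); each path with k up-moves has probability p*^k·(1−p*)^(5−k).
DDDDD: Ā=41.2416, payoff=0.0000, prob=0.000017
UDDDD: Ā=77.7505, payoff=0.0000, prob=0.000135
DUDDD: Ā=62.1985, payoff=0.0000, prob=0.000135
UUDDD: Ā=117.2595, payoff=0.0000, prob=0.001084
DDUDD: Ā=52.7118, payoff=0.0000, prob=0.000135
UDUDD: Ā=99.3747, payoff=0.0000, prob=0.001084
DUUDD: Ā=83.8227, payoff=0.0000, prob=0.001084
UUUDD: Ā=158.0264, payoff=0.0000, prob=0.008671
DDDUD: Ā=46.9249, payoff=0.0000, prob=0.000135
UDDUD: Ā=88.4649, payoff=0.0000, prob=0.001084
DUDUD: Ā=72.9129, payoff=0.0000, prob=0.001084
UUDUD: Ā=137.4588, payoff=0.0000, prob=0.008671
DDUUD: Ā=63.4262, payoff=0.0000, prob=0.001084
UDUUD: Ā=119.5740, payoff=0.0000, prob=0.008671
DUUUD: Ā=104.0220, payoff=0.0000, prob=0.008671
UUUUD: Ā=196.1071, payoff=0.0000, prob=0.069366
DDDDU: Ā=43.3949, payoff=0.0000, prob=0.000135
UDDDU: Ā=81.8100, payoff=0.0000, prob=0.001084
DUDDU: Ā=66.2580, payoff=0.0000, prob=0.001084
UUDDU: Ā=124.9127, payoff=0.0000, prob=0.008671
DDUDU: Ā=56.7713, payoff=0.0000, prob=0.001084
UDUDU: Ā=107.0279, payoff=0.0000, prob=0.008671
DUUDU: Ā=91.4759, payoff=0.0000, prob=0.008671
UUUDU: Ā=172.4545, payoff=0.0000, prob=0.069366
DDDUU: Ā=50.9844, payoff=0.0000, prob=0.001084
UDDUU: Ā=96.1181, payoff=0.0000, prob=0.008671
DUDUU: Ā=80.5661, payoff=0.9260, prob=0.008671
UUDUU: Ā=151.8870, payoff=1.7458, prob=0.069366
DDUUU: Ā=71.0794, payoff=10.4127, prob=0.008671
UDUUU: Ā=134.0022, payoff=19.6306, prob=0.069366
DUUUU: Ā=118.4502, payoff=35.1826, prob=0.069366
UUUUU: Ā=223.3077, payoff=66.3278, prob=0.554929
Price = Σ prob·payoff / R^5 = 40.828784 / 1.538624 = 26.5359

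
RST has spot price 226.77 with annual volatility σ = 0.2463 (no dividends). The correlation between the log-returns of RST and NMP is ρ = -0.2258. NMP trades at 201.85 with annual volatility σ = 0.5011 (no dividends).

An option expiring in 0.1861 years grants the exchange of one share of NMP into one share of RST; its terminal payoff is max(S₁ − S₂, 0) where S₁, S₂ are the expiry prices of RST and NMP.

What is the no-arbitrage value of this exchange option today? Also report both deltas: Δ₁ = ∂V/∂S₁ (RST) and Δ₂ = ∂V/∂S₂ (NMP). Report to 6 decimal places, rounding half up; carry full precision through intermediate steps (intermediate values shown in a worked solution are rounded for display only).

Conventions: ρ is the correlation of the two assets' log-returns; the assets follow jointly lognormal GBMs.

exchange price = 36.913336
Δ1 = 0.717657
Δ2 = -0.623382

σ_eff = √(σ₁² + σ₂² − 2ρσ₁σ₂) = √(0.2463² + 0.5011² − 2·-0.2258·0.2463·0.5011) = 0.606219
d₁ = (ln(S₁/S₂) + (q₂ − q₁ + σ_eff²/2)T) / (σ_eff√T) = (ln(226.77/201.85) + (0.0 − 0.0 + 0.183751)·0.1861) / 0.261519 = 0.575895
d₂ = d₁ − σ_eff√T = 0.575895 − 0.261519 = 0.314377
N(d₁) = 0.717657,  N(d₂) = 0.623382
V = S₁·e^{−q₁T}·N(d₁) − S₂·e^{−q₂T}·N(d₂) = 162.743093 − 125.829757 = 36.913336
Key observation: no risk-free rate is needed — with the second asset as numeraire the exchange option is a call on the ratio S₁/S₂, and r cancels out of the value.
Δ₁ = e^{−q₁T}·N(d₁) = 0.717657;  Δ₂ = −e^{−q₂T}·N(d₂) = -0.623382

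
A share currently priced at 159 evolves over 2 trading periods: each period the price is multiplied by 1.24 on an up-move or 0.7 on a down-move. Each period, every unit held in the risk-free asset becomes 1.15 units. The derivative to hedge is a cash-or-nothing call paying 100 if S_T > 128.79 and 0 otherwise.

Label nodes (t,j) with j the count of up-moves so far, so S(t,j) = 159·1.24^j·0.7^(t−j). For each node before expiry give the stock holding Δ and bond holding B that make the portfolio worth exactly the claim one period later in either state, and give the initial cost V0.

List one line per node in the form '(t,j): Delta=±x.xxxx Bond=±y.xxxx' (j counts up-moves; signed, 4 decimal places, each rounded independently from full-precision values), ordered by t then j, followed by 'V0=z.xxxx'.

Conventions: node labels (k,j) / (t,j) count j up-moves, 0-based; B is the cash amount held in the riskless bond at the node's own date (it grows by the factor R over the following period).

(0,0): Delta=0.1688 Bond=46.6755
(1,0): Delta=1.6638 Bond=-112.7214
(1,1): Delta=0.0000 Bond=86.9565
V0=73.5140

The replicating-portfolio and risk-neutral prices coincide; use p* = (1.15−0.7)/(1.24−0.7) = 0.8333 for the latter.
Expiry values: V(2,0)=0.0000, V(2,1)=100.0000, V(2,2)=100.0000
(1,0): S=111.3000. Δ = (V_up−V_dn)/(S_up−S_dn) = (100.0000−0.0000)/(138.0120−77.9100) = 1.6638. V = [p*·100.0000 + (1−p*)·0.0000]/1.15 = 72.4638. B = V − Δ·S = -112.7214.
(1,1): S=197.1600. Δ = (V_up−V_dn)/(S_up−S_dn) = (100.0000−100.0000)/(244.4784−138.0120) = 0.0000. V = [p*·100.0000 + (1−p*)·100.0000]/1.15 = 86.9565. B = V − Δ·S = 86.9565.
(0,0): S=159.0000. Δ = (V_up−V_dn)/(S_up−S_dn) = (86.9565−72.4638)/(197.1600−111.3000) = 0.1688. V = [p*·86.9565 + (1−p*)·72.4638]/1.15 = 73.5140. B = V − Δ·S = 46.6755.
As a check, the time-0 holding Δ(0,0)·S0 + B(0,0) comes to 73.5140 — exactly V0.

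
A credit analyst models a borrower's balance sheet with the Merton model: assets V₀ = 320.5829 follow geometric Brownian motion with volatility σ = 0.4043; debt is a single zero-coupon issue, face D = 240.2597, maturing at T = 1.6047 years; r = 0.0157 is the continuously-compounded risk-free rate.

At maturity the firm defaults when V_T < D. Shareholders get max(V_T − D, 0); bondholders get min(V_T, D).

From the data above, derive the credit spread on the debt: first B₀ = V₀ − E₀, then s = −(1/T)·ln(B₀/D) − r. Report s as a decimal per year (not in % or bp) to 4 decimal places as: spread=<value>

Apply the equity-as-call identities (strike 240.2597, horizon 1.6047 years):
d₁ = [ln(V₀/D) + (r + σ²/2)T] / (σ√T)
   = [ln(320.5829/240.2597) + (0.0157 + 0.5·0.4043²)·1.6047] / (0.4043·√1.6047)
   = [0.288420 + 0.156345] / 0.512154 = 0.868421
d₂ = d₁ − σ√T = 0.868421 − 0.512154 = 0.356266
N(d₁) = 0.807418,  N(d₂) = 0.639179,  e^(−rT) = 0.975121
E₀ = V₀·N(d₁) − D·e^(−rT)·N(d₂)
   = 320.5829·0.807418 − 240.2597·0.975121·0.639179 = 109.095967
B₀ = V₀ − E₀ = 320.5829 − 109.095967 = 211.486933
spread = −(1/T)·ln(B₀/D) − r = −(1/1.6047)·ln(211.486933/240.2597) − 0.0157 = 0.06378975

spread=0.0638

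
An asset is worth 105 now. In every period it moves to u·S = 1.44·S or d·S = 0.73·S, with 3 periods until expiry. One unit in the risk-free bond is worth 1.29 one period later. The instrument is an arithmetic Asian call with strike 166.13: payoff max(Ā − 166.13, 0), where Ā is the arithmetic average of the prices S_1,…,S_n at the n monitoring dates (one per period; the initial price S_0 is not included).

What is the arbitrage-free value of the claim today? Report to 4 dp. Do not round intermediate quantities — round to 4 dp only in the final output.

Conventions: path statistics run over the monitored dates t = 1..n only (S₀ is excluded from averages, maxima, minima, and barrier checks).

No-arbitrage gives p* = (R−d)/(u−d) = 0.7887: enumerate every path, weight its payoff by its p*-probability, and discount by R^3.
Enumerate all 2^3 = 8 price paths (U = up ×1.44, D = down ×0.73); each path with k up-moves has probability p*^k·(1−p*)^(3−k).
DDD: Ā=57.8171, payoff=0.0000, prob=0.009430
UDD: Ā=114.0502, payoff=0.0000, prob=0.035204
DUD: Ā=89.2002, payoff=0.0000, prob=0.035204
UUD: Ā=175.9565, payoff=9.8265, prob=0.131429
DDU: Ā=71.0597, payoff=0.0000, prob=0.035204
UDU: Ā=140.1725, payoff=0.0000, prob=0.131429
DUU: Ā=115.3225, payoff=0.0000, prob=0.131429
UUU: Ā=227.4854, payoff=61.3554, prob=0.490669
Price = Σ prob·payoff / R^3 = 31.396729 / 2.146689 = 14.6257

price = 14.6257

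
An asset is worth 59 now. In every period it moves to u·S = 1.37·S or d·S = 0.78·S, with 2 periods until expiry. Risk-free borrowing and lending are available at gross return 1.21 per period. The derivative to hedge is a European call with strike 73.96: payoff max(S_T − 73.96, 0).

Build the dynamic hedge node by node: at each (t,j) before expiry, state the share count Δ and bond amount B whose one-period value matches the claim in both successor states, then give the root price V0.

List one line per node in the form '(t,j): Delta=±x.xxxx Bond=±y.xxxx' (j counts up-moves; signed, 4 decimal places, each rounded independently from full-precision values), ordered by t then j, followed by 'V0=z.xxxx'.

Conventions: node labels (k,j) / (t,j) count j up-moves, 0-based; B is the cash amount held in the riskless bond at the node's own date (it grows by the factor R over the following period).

(0,0): Delta=0.6364 Bond=-24.2028
(1,0): Delta=0.0000 Bond=0.0000
(1,1): Delta=0.7712 Bond=-40.1823
V0=13.3426

Under the risk-neutral measure, an up-move has probability p* = (R−d)/(u−d) = 0.7288 and values discount at R = 1.21.
Payoffs at expiry: V(2,0)=0.0000, V(2,1)=0.0000, V(2,2)=36.7771
  t=1,j=0: stock 46.0200 → up 63.0474 (V=0.0000), down 35.8956 (V=0.0000). Price 0.0000; hedge Δ=0.0000, bond B=0.0000.
  t=1,j=1: stock 80.8300 → up 110.7371 (V=36.7771), down 63.0474 (V=0.0000). Price 22.1518; hedge Δ=0.7712, bond B=-40.1823.
  t=0,j=0: stock 59.0000 → up 80.8300 (V=22.1518), down 46.0200 (V=0.0000). Price 13.3426; hedge Δ=0.6364, bond B=-24.2028.
Check: Δ(0,0)·S0 + B(0,0) = 13.3426 = V0.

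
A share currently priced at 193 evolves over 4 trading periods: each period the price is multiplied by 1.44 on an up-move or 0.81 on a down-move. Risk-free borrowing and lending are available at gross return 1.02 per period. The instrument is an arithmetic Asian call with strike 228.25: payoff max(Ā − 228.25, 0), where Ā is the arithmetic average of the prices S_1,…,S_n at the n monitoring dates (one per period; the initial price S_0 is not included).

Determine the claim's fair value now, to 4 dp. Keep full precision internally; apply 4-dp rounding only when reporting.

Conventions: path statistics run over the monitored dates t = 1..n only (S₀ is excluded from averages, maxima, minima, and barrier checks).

price = 21.8297

Under the martingale measure an up-move has probability p* = 0.3333; value the claim as the probability-weighted average of per-path payoffs, discounted 4 periods at R = 1.02.
Enumerate all 2^4 = 16 price paths (U = up ×1.44, D = down ×0.81); each path with k up-moves has probability p*^k·(1−p*)^(4−k).
DDDD: Ā=117.1514, payoff=0.0000, prob=0.197531
UDDD: Ā=208.2691, payoff=0.0000, prob=0.098765
DUDD: Ā=177.8716, payoff=0.0000, prob=0.098765
UUDD: Ā=316.2163, payoff=87.9663, prob=0.049383
DDUD: Ā=153.2497, payoff=0.0000, prob=0.098765
UDUD: Ā=272.4439, payoff=44.1939, prob=0.049383
DUUD: Ā=242.0464, payoff=13.7964, prob=0.049383
UUUD: Ā=430.3046, payoff=202.0546, prob=0.024691
DDDU: Ā=133.3059, payoff=0.0000, prob=0.098765
UDDU: Ā=236.9882, payoff=8.7382, prob=0.049383
DUDU: Ā=206.5907, payoff=0.0000, prob=0.049383
UUDU: Ā=367.2724, payoff=139.0224, prob=0.024691
DDUU: Ā=181.9687, payoff=0.0000, prob=0.049383
UDUU: Ā=323.5000, payoff=95.2500, prob=0.024691
DUUU: Ā=293.1025, payoff=64.8525, prob=0.024691
UUUU: Ā=521.0711, payoff=292.8211, prob=0.012346
Price = Σ prob·payoff / R^4 = 23.629123 / 1.082432 = 21.8297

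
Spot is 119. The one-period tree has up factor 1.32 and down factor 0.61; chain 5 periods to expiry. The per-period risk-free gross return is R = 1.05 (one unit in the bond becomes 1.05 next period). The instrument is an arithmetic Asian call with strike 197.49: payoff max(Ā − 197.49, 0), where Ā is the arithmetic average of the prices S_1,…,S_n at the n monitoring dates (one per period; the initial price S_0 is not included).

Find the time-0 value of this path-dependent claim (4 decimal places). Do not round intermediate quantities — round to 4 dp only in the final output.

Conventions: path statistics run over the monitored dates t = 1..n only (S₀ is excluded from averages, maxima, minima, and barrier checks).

price = 9.3781

Set p* = 0.6197 (from d < R < u); the path-dependent value is the discounted p*-expectation over all price paths.
Enumerate all 2^5 = 32 price paths (U = up ×1.32, D = down ×0.61); each path with k up-moves has probability p*^k·(1−p*)^(5−k).
DDDDD: Ā=34.0816, payoff=0.0000, prob=0.007953
UDDDD: Ā=73.7503, payoff=0.0000, prob=0.012960
DUDDD: Ā=56.8523, payoff=0.0000, prob=0.012960
UUDDD: Ā=123.0246, payoff=0.0000, prob=0.021121
DDUDD: Ā=46.5445, payoff=0.0000, prob=0.012960
UDUDD: Ā=100.7193, payoff=0.0000, prob=0.021121
DUUDD: Ā=83.8213, payoff=0.0000, prob=0.021121
UUUDD: Ā=181.3838, payoff=0.0000, prob=0.034419
DDDUD: Ā=40.2568, payoff=0.0000, prob=0.012960
UDDUD: Ā=87.1130, payoff=0.0000, prob=0.021121
DUDUD: Ā=70.2150, payoff=0.0000, prob=0.021121
UUDUD: Ā=151.9407, payoff=0.0000, prob=0.034419
DDUUD: Ā=59.9072, payoff=0.0000, prob=0.021121
UDUUD: Ā=129.6353, payoff=0.0000, prob=0.034419
DUUUD: Ā=112.7373, payoff=0.0000, prob=0.034419
UUUUD: Ā=243.9562, payoff=46.4662, prob=0.056090
DDDDU: Ā=36.4212, payoff=0.0000, prob=0.012960
UDDDU: Ā=78.8132, payoff=0.0000, prob=0.021121
DUDDU: Ā=61.9152, payoff=0.0000, prob=0.021121
UUDDU: Ā=133.9804, payoff=0.0000, prob=0.034419
DDUDU: Ā=51.6074, payoff=0.0000, prob=0.021121
UDUDU: Ā=111.6751, payoff=0.0000, prob=0.034419
DUUDU: Ā=94.7771, payoff=0.0000, prob=0.034419
UUUDU: Ā=205.0913, payoff=7.6013, prob=0.056090
DDDUU: Ā=45.3197, payoff=0.0000, prob=0.021121
UDDUU: Ā=98.0688, payoff=0.0000, prob=0.034419
DUDUU: Ā=81.1708, payoff=0.0000, prob=0.034419
UUDUU: Ā=175.6483, payoff=0.0000, prob=0.056090
DDUUU: Ā=70.8630, payoff=0.0000, prob=0.034419
UDUUU: Ā=153.3429, payoff=0.0000, prob=0.056090
DUUUU: Ā=136.4449, payoff=0.0000, prob=0.056090
UUUUU: Ā=295.2578, payoff=97.7678, prob=0.091405
Price = Σ prob·payoff / R^5 = 11.969129 / 1.276282 = 9.3781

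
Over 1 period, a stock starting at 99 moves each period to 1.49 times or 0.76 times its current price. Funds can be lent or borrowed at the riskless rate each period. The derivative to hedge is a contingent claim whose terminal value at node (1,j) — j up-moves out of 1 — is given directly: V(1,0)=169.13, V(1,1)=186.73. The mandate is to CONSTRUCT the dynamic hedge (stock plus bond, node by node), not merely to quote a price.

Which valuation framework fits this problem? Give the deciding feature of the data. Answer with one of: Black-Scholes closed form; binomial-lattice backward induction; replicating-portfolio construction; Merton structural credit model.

framework: replicating-portfolio construction

Key observation: a price alone would not answer the question — the per-node share/bond construction on the spot-99, 1.49/0.76 tree is required, and only the replicating-portfolio method yields it.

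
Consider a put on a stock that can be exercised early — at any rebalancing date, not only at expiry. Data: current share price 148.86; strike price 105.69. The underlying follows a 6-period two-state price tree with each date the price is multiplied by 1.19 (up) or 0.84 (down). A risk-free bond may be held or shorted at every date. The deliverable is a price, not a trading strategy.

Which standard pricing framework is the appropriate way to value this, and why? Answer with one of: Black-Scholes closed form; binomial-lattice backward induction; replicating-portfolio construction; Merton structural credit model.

framework: binomial-lattice backward induction

Key observation: the put (strike 105.69 on spot 148.86) is American-style on a 6-step discrete price model, so the early-exercise decision at every node requires stepwise backward valuation — a closed form cannot price the exercise right.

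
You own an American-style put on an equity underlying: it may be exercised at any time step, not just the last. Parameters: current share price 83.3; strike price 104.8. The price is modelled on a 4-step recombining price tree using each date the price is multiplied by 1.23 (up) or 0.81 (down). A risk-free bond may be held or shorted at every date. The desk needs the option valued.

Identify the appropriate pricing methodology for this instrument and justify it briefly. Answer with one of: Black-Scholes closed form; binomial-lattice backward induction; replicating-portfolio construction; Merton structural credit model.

framework: binomial-lattice backward induction

Key observation: with exercise allowed before expiry on a discrete up/down model (4 steps from spot 83.3), the strike-104.8 put's value must be rolled back through the tree testing early exercise at each node.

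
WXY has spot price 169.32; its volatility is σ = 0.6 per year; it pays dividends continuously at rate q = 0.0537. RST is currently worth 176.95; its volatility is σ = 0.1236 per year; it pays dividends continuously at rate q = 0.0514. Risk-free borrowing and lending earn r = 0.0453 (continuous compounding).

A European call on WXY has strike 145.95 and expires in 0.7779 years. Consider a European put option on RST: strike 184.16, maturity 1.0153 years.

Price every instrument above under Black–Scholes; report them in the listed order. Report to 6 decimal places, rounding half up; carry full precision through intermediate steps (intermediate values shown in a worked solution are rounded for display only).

price(WXY call K=145.95) = 43.497029
price(RST put K=184.16) = 13.078953

[WXY call K=145.95]
σ√T = 0.6·√0.7779 = 0.529192
d₁ = (ln(S/K) + (r−q+σ²/2)T) / (σ√T) = (ln(169.32/145.95) + (0.0453−0.0537+0.6²/2)·0.7779) / 0.529192 = (0.148526 + 0.133488) / 0.529192 = 0.532914
d₂ = d₁ − σ√T = 0.532914 − 0.529192 = 0.003723
e^{−rT} = 0.965375
e^{−qT} = 0.959087
N(d₁) = 0.702954,  N(d₂) = 0.501485
price = S·e^{−qT}·N(d₁) − K·e^{−rT}·N(d₂) = 114.154498 − 70.657469 = 43.497029
[RST put K=184.16]
σ√T = 0.1236·√1.0153 = 0.124542
d₁ = (ln(S/K) + (r−q+σ²/2)T) / (σ√T) = (ln(176.95/184.16) + (0.0453−0.0514+0.1236²/2)·1.0153) / 0.124542 = (-0.039938 + 0.001562) / 0.124542 = -0.308135
d₂ = d₁ − σ√T = -0.308135 − 0.124542 = -0.432677
e^{−rT} = 0.955049
e^{−qT} = 0.949152
N(−d₁) = 0.621010,  N(−d₂) = 0.667375
price = K·e^{−rT}·N(−d₂) − S·e^{−qT}·N(−d₁) = 117.379117 − 104.300164 = 13.078953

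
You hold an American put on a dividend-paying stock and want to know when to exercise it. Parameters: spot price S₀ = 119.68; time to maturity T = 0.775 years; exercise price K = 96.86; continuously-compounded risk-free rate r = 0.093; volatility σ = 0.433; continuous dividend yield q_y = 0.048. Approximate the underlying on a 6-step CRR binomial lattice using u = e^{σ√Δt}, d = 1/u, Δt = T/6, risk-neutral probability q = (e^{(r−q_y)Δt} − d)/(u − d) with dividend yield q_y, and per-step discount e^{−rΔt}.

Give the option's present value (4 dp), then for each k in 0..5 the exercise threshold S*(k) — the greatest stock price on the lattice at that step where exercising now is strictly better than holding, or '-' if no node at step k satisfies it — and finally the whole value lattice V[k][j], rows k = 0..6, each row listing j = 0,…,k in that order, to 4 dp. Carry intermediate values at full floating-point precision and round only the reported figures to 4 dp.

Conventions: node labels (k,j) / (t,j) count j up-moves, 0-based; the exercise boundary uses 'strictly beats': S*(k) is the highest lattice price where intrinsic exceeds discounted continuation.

price = 6.6067
boundary = - - - - 64.2219 75.0357
tree:
6.6067
10.3280 2.7389
15.7248 4.7375 0.6412
23.1542 8.0668 1.2476 0.0000
32.6381 13.4561 2.4275 0.0000 0.0000
41.8934 21.8243 4.7231 0.0000 0.0000 0.0000
49.8149 32.6381 9.1897 0.0000 0.0000 0.0000 0.0000

params: Δt=0.12917 u=1.16838 d=0.85589 q=0.47983 e^(-rΔt)=0.98806
t_6 payoffs: 49.8149 32.6381 9.1897 0.0000 0.0000 0.0000 0.0000
t_5: node(5,0) S=54.9666 payoff=41.8934 vs cont=41.0766 → 41.8934 [stop]  node(5,1) S=75.0357 payoff=21.8243 vs cont=21.1315 → 21.8243 [stop]  node(5,2) S=102.4323 payoff=0.0000 vs cont=4.7231 → 4.7231 [wait]  node(5,3) S=139.8319 payoff=0.0000 vs cont=0.0000 → 0.0000 [wait]  node(5,4) S=190.8865 payoff=0.0000 vs cont=0.0000 → 0.0000 [wait]  node(5,5) S=260.5820 payoff=0.0000 vs cont=0.0000 → 0.0000 [wait]  ⇒ S*(5)=75.0357
t_4: node(4,0) S=64.2219 payoff=32.6381 vs cont=31.8784 → 32.6381 [stop]  node(4,1) S=87.6703 payoff=9.1897 vs cont=13.4561 → 13.4561 [wait]  node(4,2) S=119.6800 payoff=0.0000 vs cont=2.4275 → 2.4275 [wait]  node(4,3) S=163.3769 payoff=0.0000 vs cont=0.0000 → 0.0000 [wait]  node(4,4) S=223.0282 payoff=0.0000 vs cont=0.0000 → 0.0000 [wait]  ⇒ S*(4)=64.2219
t_3: node(3,0) S=75.0357 payoff=21.8243 vs cont=23.1542 → 23.1542 [wait]  node(3,1) S=102.4323 payoff=0.0000 vs cont=8.0668 → 8.0668 [wait]  node(3,2) S=139.8319 payoff=0.0000 vs cont=1.2476 → 1.2476 [wait]  node(3,3) S=190.8865 payoff=0.0000 vs cont=0.0000 → 0.0000 [wait]  ⇒ S*(3)=-
t_2: node(2,0) S=87.6703 payoff=9.1897 vs cont=15.7248 → 15.7248 [wait]  node(2,1) S=119.6800 payoff=0.0000 vs cont=4.7375 → 4.7375 [wait]  node(2,2) S=163.3769 payoff=0.0000 vs cont=0.6412 → 0.6412 [wait]  ⇒ S*(2)=-
t_1: node(1,0) S=102.4323 payoff=0.0000 vs cont=10.3280 → 10.3280 [wait]  node(1,1) S=139.8319 payoff=0.0000 vs cont=2.7389 → 2.7389 [wait]  ⇒ S*(1)=-
t_0: node(0,0) S=119.6800 payoff=0.0000 vs cont=6.6067 → 6.6067 [wait]  ⇒ S*(0)=-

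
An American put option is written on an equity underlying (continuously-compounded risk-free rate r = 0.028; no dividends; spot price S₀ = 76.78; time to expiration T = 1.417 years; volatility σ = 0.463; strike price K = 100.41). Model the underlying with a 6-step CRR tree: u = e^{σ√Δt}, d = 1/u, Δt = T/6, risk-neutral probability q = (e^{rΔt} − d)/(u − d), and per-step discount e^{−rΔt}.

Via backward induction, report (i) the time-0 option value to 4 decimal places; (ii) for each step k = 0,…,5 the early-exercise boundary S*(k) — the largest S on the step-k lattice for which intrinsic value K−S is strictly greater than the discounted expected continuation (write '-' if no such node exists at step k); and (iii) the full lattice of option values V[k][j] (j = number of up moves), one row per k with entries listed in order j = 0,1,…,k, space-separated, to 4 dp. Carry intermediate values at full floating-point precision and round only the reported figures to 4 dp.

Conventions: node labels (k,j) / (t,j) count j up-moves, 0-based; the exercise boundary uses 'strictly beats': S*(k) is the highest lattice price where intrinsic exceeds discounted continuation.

params: Δt=0.23617 u=1.25233 d=0.79851 q=0.45860 e^(-rΔt)=0.99341
t_6 payoffs: 80.5060 69.1941 51.4533 23.6300 0.0000 0.0000 0.0000
t_5: node(5,0) S=24.9263 payoff=75.4837 vs cont=74.8219 → 75.4837 [stop]  node(5,1) S=39.0926 payoff=61.3174 vs cont=60.6557 → 61.3174 [stop]  node(5,2) S=61.3098 payoff=39.1002 vs cont=38.4384 → 39.1002 [stop]  node(5,3) S=96.1537 payoff=4.2563 vs cont=12.7089 → 12.7089 [wait]  node(5,4) S=150.8003 payoff=0.0000 vs cont=0.0000 → 0.0000 [wait]  node(5,5) S=236.5038 payoff=0.0000 vs cont=0.0000 → 0.0000 [wait]  ⇒ S*(5)=61.3098
t_4: node(4,0) S=31.2159 payoff=69.1941 vs cont=68.5323 → 69.1941 [stop]  node(4,1) S=48.9567 payoff=51.4533 vs cont=50.7915 → 51.4533 [stop]  node(4,2) S=76.7800 payoff=23.6300 vs cont=26.8191 → 26.8191 [wait]  node(4,3) S=120.4160 payoff=0.0000 vs cont=6.8352 → 6.8352 [wait]  node(4,4) S=188.8514 payoff=0.0000 vs cont=0.0000 → 0.0000 [wait]  ⇒ S*(4)=48.9567
t_3: node(3,0) S=39.0926 payoff=61.3174 vs cont=60.6557 → 61.3174 [stop]  node(3,1) S=61.3098 payoff=39.1002 vs cont=39.8913 → 39.8913 [wait]  node(3,2) S=96.1537 payoff=4.2563 vs cont=17.5380 → 17.5380 [wait]  node(3,3) S=150.8003 payoff=0.0000 vs cont=3.6761 → 3.6761 [wait]  ⇒ S*(3)=39.0926
t_2: node(2,0) S=48.9567 payoff=51.4533 vs cont=51.1519 → 51.4533 [stop]  node(2,1) S=76.7800 payoff=23.6300 vs cont=29.4446 → 29.4446 [wait]  node(2,2) S=120.4160 payoff=0.0000 vs cont=11.1072 → 11.1072 [wait]  ⇒ S*(2)=48.9567
t_1: node(1,0) S=61.3098 payoff=39.1002 vs cont=41.0874 → 41.0874 [wait]  node(1,1) S=96.1537 payoff=4.2563 vs cont=20.8963 → 20.8963 [wait]  ⇒ S*(1)=-
t_0: node(0,0) S=76.7800 payoff=23.6300 vs cont=31.6179 → 31.6179 [wait]  ⇒ S*(0)=-

price = 31.6179
boundary = - - 48.9567 39.0926 48.9567 61.3098
tree:
31.6179
41.0874 20.8963
51.4533 29.4446 11.1072
61.3174 39.8913 17.5380 3.6761
69.1941 51.4533 26.8191 6.8352 0.0000
75.4837 61.3174 39.1002 12.7089 0.0000 0.0000
80.5060 69.1941 51.4533 23.6300 0.0000 0.0000 0.0000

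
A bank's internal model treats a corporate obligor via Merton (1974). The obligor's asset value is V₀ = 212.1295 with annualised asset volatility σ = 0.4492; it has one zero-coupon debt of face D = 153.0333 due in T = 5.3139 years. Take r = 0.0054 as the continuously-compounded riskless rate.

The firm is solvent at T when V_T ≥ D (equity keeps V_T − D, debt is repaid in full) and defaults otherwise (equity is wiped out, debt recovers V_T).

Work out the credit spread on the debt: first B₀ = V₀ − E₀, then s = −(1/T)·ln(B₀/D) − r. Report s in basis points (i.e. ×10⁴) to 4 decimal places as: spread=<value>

spread=648.8505

Equity is a call on the firm's assets struck at D = 153.0333:
d₁ = [ln(V₀/D) + (r + σ²/2)T] / (σ√T)
   = [ln(212.1295/153.0333) + (0.0054 + 0.5·0.4492²)·5.3139] / (0.4492·√5.3139)
   = [0.326541 + 0.564816] / 1.035491 = 0.860806
d₂ = d₁ − σ√T = 0.860806 − 1.035491 = -0.174685
N(d₁) = 0.805328,  N(d₂) = 0.430664,  e^(−rT) = 0.971713
E₀ = V₀·N(d₁) − D·e^(−rT)·N(d₂)
   = 212.1295·0.805328 − 153.0333·0.971713·0.430664 = 106.792174
B₀ = V₀ − E₀ = 212.1295 − 106.792174 = 105.337326
spread = −(1/T)·ln(B₀/D) − r = −(1/5.3139)·ln(105.337326/153.0333) − 0.0054 = 0.06488505
in basis points: 0.06488505 × 10⁴ = 648.8505 bp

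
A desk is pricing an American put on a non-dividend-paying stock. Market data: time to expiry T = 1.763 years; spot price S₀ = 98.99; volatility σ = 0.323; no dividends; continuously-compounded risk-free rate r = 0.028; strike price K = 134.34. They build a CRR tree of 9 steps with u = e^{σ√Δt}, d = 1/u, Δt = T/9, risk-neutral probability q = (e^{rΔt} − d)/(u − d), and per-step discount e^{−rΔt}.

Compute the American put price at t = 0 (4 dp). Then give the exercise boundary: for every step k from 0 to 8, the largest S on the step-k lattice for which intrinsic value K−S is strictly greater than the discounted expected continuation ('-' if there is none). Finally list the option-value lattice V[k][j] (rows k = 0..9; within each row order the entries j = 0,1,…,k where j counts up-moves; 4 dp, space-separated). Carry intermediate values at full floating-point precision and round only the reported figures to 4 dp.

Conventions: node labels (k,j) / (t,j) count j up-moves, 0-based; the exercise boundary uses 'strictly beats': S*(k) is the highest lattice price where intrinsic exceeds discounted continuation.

price = 39.2035
boundary = - - 74.3738 64.4665 74.3738 85.8036 74.3738 85.8036 98.9900
tree:
39.2035
49.1640 29.0087
59.9662 38.1834 19.5375
69.8735 48.6798 27.4047 11.3554
78.4610 59.9662 37.1764 17.2774 5.1581
85.9046 69.8735 48.5364 25.4635 8.7289 1.4021
92.3567 78.4610 59.9662 36.0555 14.4378 2.7295 0.0000
97.9492 85.9046 69.8735 48.5364 23.1326 5.3136 0.0000 0.0000
102.7968 92.3567 78.4610 59.9662 35.3500 10.3441 0.0000 0.0000 0.0000
106.9987 97.9492 85.9046 69.8735 48.5364 20.1371 0.0000 0.0000 0.0000 0.0000

params: Δt=0.19589 u=1.15368 d=0.86679 q=0.48349 e^(-rΔt)=0.99453
t_9 payoffs: 106.9987 97.9492 85.9046 69.8735 48.5364 20.1371 0.0000 0.0000 0.0000 0.0000
t_8: node(8,0) S=31.5432 payoff=102.7968 vs cont=102.0620 → 102.7968 [stop]  node(8,1) S=41.9833 payoff=92.3567 vs cont=91.6218 → 92.3567 [stop]  node(8,2) S=55.8790 payoff=78.4610 vs cont=77.7262 → 78.4610 [stop]  node(8,3) S=74.3738 payoff=59.9662 vs cont=59.2314 → 59.9662 [stop]  node(8,4) S=98.9900 payoff=35.3500 vs cont=34.6152 → 35.3500 [stop]  node(8,5) S=131.7537 payoff=2.5863 vs cont=10.3441 → 10.3441 [wait]  node(8,6) S=175.3615 payoff=0.0000 vs cont=0.0000 → 0.0000 [wait]  node(8,7) S=233.4026 payoff=0.0000 vs cont=0.0000 → 0.0000 [wait]  node(8,8) S=310.6541 payoff=0.0000 vs cont=0.0000 → 0.0000 [wait]  ⇒ S*(8)=98.9900
t_7: node(7,0) S=36.3908 payoff=97.9492 vs cont=97.2144 → 97.9492 [stop]  node(7,1) S=48.4354 payoff=85.9046 vs cont=85.1698 → 85.9046 [stop]  node(7,2) S=64.4665 payoff=69.8735 vs cont=69.1387 → 69.8735 [stop]  node(7,3) S=85.8036 payoff=48.5364 vs cont=47.8016 → 48.5364 [stop]  node(7,4) S=114.2029 payoff=20.1371 vs cont=23.1326 → 23.1326 [wait]  node(7,5) S=152.0017 payoff=0.0000 vs cont=5.3136 → 5.3136 [wait]  node(7,6) S=202.3112 payoff=0.0000 vs cont=0.0000 → 0.0000 [wait]  node(7,7) S=269.2721 payoff=0.0000 vs cont=0.0000 → 0.0000 [wait]  ⇒ S*(7)=85.8036
t_6: node(6,0) S=41.9833 payoff=92.3567 vs cont=91.6218 → 92.3567 [stop]  node(6,1) S=55.8790 payoff=78.4610 vs cont=77.7262 → 78.4610 [stop]  node(6,2) S=74.3738 payoff=59.9662 vs cont=59.2314 → 59.9662 [stop]  node(6,3) S=98.9900 payoff=35.3500 vs cont=36.0555 → 36.0555 [wait]  node(6,4) S=131.7537 payoff=2.5863 vs cont=14.4378 → 14.4378 [wait]  node(6,5) S=175.3615 payoff=0.0000 vs cont=2.7295 → 2.7295 [wait]  node(6,6) S=233.4026 payoff=0.0000 vs cont=0.0000 → 0.0000 [wait]  ⇒ S*(6)=74.3738
t_5: node(5,0) S=48.4354 payoff=85.9046 vs cont=85.1698 → 85.9046 [stop]  node(5,1) S=64.4665 payoff=69.8735 vs cont=69.1387 → 69.8735 [stop]  node(5,2) S=85.8036 payoff=48.5364 vs cont=48.1408 → 48.5364 [stop]  node(5,3) S=114.2029 payoff=20.1371 vs cont=25.4635 → 25.4635 [wait]  node(5,4) S=152.0017 payoff=0.0000 vs cont=8.7289 → 8.7289 [wait]  node(5,5) S=202.3112 payoff=0.0000 vs cont=1.4021 → 1.4021 [wait]  ⇒ S*(5)=85.8036
t_4: node(4,0) S=55.8790 payoff=78.4610 vs cont=77.7262 → 78.4610 [stop]  node(4,1) S=74.3738 payoff=59.9662 vs cont=59.2314 → 59.9662 [stop]  node(4,2) S=98.9900 payoff=35.3500 vs cont=37.1764 → 37.1764 [wait]  node(4,3) S=131.7537 payoff=2.5863 vs cont=17.2774 → 17.2774 [wait]  node(4,4) S=175.3615 payoff=0.0000 vs cont=5.1581 → 5.1581 [wait]  ⇒ S*(4)=74.3738
t_3: node(3,0) S=64.4665 payoff=69.8735 vs cont=69.1387 → 69.8735 [stop]  node(3,1) S=85.8036 payoff=48.5364 vs cont=48.6798 → 48.6798 [wait]  node(3,2) S=114.2029 payoff=20.1371 vs cont=27.4047 → 27.4047 [wait]  node(3,3) S=152.0017 payoff=0.0000 vs cont=11.3554 → 11.3554 [wait]  ⇒ S*(3)=64.4665
t_2: node(2,0) S=74.3738 payoff=59.9662 vs cont=59.3003 → 59.9662 [stop]  node(2,1) S=98.9900 payoff=35.3500 vs cont=38.1834 → 38.1834 [wait]  node(2,2) S=131.7537 payoff=2.5863 vs cont=19.5375 → 19.5375 [wait]  ⇒ S*(2)=74.3738
t_1: node(1,0) S=85.8036 payoff=48.5364 vs cont=49.1640 → 49.1640 [wait]  node(1,1) S=114.2029 payoff=20.1371 vs cont=29.0087 → 29.0087 [wait]  ⇒ S*(1)=-
t_0: node(0,0) S=98.9900 payoff=35.3500 vs cont=39.2035 → 39.2035 [wait]  ⇒ S*(0)=-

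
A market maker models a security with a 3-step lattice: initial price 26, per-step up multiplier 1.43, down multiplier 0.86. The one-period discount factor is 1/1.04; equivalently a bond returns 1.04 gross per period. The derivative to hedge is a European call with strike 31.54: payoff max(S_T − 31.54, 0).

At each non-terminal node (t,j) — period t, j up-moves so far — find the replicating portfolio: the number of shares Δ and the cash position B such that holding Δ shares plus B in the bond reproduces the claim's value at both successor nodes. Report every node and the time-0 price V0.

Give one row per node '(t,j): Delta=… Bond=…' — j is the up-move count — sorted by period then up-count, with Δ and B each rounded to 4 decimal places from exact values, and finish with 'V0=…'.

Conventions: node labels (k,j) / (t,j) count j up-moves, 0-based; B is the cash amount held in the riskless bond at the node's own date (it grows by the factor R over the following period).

Under the risk-neutral measure, an up-move has probability p* = (R−d)/(u−d) = 0.3158 and values discount at R = 1.04.
Terminal payoffs: V(3,0)=0.0000, V(3,1)=0.0000, V(3,2)=14.1840, V(3,3)=44.4894
Node (2,0) S=19.2296: V=(p*·0.0000+(1−p*)·0.0000)/1.04=0.0000; Δ=(0.0000−0.0000)/(27.4983−16.5375)=0.0000; B=V−Δ·S=0.0000
Node (2,1) S=31.9748: V=(p*·14.1840+(1−p*)·0.0000)/1.04=4.3069; Δ=(14.1840−0.0000)/(45.7240−27.4983)=0.7782; B=V−Δ·S=-20.5773
Node (2,2) S=53.1674: V=(p*·44.4894+(1−p*)·14.1840)/1.04=22.8405; Δ=(44.4894−14.1840)/(76.0294−45.7240)=1.0000; B=V−Δ·S=-30.3269
Node (1,0) S=22.3600: V=(p*·4.3069+(1−p*)·0.0000)/1.04=1.3078; Δ=(4.3069−0.0000)/(31.9748−19.2296)=0.3379; B=V−Δ·S=-6.2482
Node (1,1) S=37.1800: V=(p*·22.8405+(1−p*)·4.3069)/1.04=9.7688; Δ=(22.8405−4.3069)/(53.1674−31.9748)=0.8745; B=V−Δ·S=-22.7463
Node (0,0) S=26.0000: V=(p*·9.7688+(1−p*)·1.3078)/1.04=3.8266; Δ=(9.7688−1.3078)/(37.1800−22.3600)=0.5709; B=V−Δ·S=-11.0174
Verification: the root portfolio costs Δ(0,0)·S0 + B(0,0) = 3.8266, matching V0.

(0,0): Delta=0.5709 Bond=-11.0174
(1,0): Delta=0.3379 Bond=-6.2482
(1,1): Delta=0.8745 Bond=-22.7463
(2,0): Delta=0.0000 Bond=0.0000
(2,1): Delta=0.7782 Bond=-20.5773
(2,2): Delta=1.0000 Bond=-30.3269
V0=3.8266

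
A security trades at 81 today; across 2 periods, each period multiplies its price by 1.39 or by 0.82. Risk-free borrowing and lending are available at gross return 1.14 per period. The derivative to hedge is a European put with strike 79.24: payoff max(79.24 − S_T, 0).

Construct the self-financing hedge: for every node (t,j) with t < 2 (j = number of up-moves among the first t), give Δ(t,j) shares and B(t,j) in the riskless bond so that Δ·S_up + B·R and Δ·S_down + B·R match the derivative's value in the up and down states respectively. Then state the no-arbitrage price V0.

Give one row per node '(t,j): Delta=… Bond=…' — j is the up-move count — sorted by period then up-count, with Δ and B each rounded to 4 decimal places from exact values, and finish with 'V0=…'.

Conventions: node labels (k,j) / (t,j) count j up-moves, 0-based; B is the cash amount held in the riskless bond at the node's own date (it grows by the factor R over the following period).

(0,0): Delta=-0.2065 Bond=20.3901
(1,0): Delta=-0.6544 Bond=52.9980
(1,1): Delta=0.0000 Bond=0.0000
V0=3.6673

Since d<R<u, set p* = (R−d)/(u−d) = 0.5614; price each node as the discounted p*-expectation of its children.
Terminal payoffs: V(2,0)=24.7756, V(2,1)=0.0000, V(2,2)=0.0000
  t=1,j=0: stock 66.4200 → up 92.3238 (V=0.0000), down 54.4644 (V=24.7756). Price 9.5320; hedge Δ=-0.6544, bond B=52.9980.
  t=1,j=1: stock 112.5900 → up 156.5001 (V=0.0000), down 92.3238 (V=0.0000). Price 0.0000; hedge Δ=0.0000, bond B=0.0000.
  t=0,j=0: stock 81.0000 → up 112.5900 (V=0.0000), down 66.4200 (V=9.5320). Price 3.6673; hedge Δ=-0.2065, bond B=20.3901.
As a check, the time-0 holding Δ(0,0)·S0 + B(0,0) comes to 3.6673 — exactly V0.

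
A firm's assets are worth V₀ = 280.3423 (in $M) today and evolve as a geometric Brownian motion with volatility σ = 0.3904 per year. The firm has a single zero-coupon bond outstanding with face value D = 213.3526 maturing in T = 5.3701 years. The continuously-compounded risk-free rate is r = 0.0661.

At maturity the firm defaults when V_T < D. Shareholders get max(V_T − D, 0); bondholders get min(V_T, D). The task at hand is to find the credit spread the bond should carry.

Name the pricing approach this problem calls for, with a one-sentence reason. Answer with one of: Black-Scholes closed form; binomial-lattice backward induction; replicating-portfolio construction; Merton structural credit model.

Key observation: with the firm-asset dynamics (V₀ = 280.3423) and a single zero-coupon liability of face 213.3526 given, debt value, spread, and default probability all derive from the option view of the balance sheet.

framework: Merton structural credit model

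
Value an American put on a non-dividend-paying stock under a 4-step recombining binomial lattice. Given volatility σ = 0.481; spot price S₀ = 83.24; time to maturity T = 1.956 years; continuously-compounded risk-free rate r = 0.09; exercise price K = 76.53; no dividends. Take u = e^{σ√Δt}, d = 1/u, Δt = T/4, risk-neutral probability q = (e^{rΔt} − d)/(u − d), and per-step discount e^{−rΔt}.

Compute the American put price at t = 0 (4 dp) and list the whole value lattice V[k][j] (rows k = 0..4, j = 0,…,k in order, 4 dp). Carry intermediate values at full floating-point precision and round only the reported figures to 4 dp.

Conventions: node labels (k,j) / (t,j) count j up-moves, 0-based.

price = 12.2221
tree:
12.2221
20.7701 4.1880
34.0508 8.4541 0.0000
46.1842 17.0660 0.0000 0.0000
54.8519 34.0508 0.0000 0.0000 0.0000

params: Δt=0.48900 u=1.39984 d=0.71437 q=0.48233 e^(-rΔt)=0.95694
t_4 payoffs: 54.8519 34.0508 0.0000 0.0000 0.0000
k=3: node(3,0) S=30.3458 payoff=46.1842 vs cont=42.8891 → 46.1842 [stop]  node(3,1) S=59.4640 payoff=17.0660 vs cont=16.8680 → 17.0660 [stop]  node(3,2) S=116.5225 payoff=0.0000 vs cont=0.0000 → 0.0000 [wait]  node(3,3) S=228.3311 payoff=0.0000 vs cont=0.0000 → 0.0000 [wait]
k=2: node(2,0) S=42.4792 payoff=34.0508 vs cont=30.7557 → 34.0508 [stop]  node(2,1) S=83.2400 payoff=0.0000 vs cont=8.4541 → 8.4541 [wait]  node(2,2) S=163.1126 payoff=0.0000 vs cont=0.0000 → 0.0000 [wait]
k=1: node(1,0) S=59.4640 payoff=17.0660 vs cont=20.7701 → 20.7701 [wait]  node(1,1) S=116.5225 payoff=0.0000 vs cont=4.1880 → 4.1880 [wait]
k=0: node(0,0) S=83.2400 payoff=0.0000 vs cont=12.2221 → 12.2221 [wait]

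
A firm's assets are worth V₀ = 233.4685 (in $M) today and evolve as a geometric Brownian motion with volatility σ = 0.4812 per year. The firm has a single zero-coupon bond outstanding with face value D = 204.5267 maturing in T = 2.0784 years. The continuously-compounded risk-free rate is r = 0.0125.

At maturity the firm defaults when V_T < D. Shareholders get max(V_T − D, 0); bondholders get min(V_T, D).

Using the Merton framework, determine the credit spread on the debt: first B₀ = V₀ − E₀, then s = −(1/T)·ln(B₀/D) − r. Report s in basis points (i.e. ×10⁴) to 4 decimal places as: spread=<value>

Apply the equity-as-call identities (strike 204.5267, horizon 2.0784 years):
d₁ = [ln(V₀/D) + (r + σ²/2)T] / (σ√T)
   = [ln(233.4685/204.5267) + (0.0125 + 0.5·0.4812²)·2.0784] / (0.4812·√2.0784)
   = [0.132349 + 0.266610] / 0.693730 = 0.575093
d₂ = d₁ − σ√T = 0.575093 − 0.693730 = -0.118637
N(d₁) = 0.717386,  N(d₂) = 0.452782,  e^(−rT) = 0.974355
E₀ = V₀·N(d₁) − D·e^(−rT)·N(d₂)
   = 233.4685·0.717386 − 204.5267·0.974355·0.452782 = 77.255966
B₀ = V₀ − E₀ = 233.4685 − 77.255966 = 156.212534
spread = −(1/T)·ln(B₀/D) − r = −(1/2.0784)·ln(156.212534/204.5267) − 0.0125 = 0.11715794
in basis points: 0.11715794 × 10⁴ = 1171.5794 bp

spread=1171.5794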